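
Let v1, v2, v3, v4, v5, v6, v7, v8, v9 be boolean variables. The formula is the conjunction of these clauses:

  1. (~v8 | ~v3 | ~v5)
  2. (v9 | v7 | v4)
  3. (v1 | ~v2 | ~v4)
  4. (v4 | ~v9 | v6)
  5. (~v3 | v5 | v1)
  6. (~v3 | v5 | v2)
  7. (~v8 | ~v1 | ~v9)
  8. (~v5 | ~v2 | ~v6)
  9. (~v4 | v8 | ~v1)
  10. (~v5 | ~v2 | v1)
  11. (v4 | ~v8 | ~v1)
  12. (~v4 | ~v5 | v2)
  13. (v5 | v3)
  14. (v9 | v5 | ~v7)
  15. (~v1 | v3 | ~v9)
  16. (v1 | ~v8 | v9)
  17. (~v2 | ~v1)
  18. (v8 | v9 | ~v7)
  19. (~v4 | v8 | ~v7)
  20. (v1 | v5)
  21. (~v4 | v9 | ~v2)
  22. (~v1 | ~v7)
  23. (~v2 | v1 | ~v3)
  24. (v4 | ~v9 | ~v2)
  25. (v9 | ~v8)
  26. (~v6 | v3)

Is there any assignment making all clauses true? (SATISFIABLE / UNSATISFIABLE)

SATISFIABLE

Try v1 = False.
  then v5 is forced to True.
  then v2 is forced to False.
  then v4 is forced to False.
Try v3 = True.
  then v8 is forced to False.
Try v6 = True.
The remaining clauses are satisfied by v7 = False, v9 = True.
Every clause has at least one true literal under this assignment.
So v1=0, v2=0, v3=1, v4=0, v5=1, v6=1, v7=0, v8=0, v9=1 is a satisfying assignment.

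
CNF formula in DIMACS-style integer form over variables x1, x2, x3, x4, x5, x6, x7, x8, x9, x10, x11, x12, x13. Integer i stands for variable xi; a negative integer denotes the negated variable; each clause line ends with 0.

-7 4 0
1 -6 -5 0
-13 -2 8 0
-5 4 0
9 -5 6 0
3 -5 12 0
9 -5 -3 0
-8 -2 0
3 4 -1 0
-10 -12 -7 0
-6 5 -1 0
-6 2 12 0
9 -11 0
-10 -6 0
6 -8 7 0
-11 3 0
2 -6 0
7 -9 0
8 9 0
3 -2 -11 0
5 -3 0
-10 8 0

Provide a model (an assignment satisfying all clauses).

x1=T, x2=T, x3=F, x4=T, x5=F, x6=F, x7=T, x8=F, x9=T, x10=F, x11=F, x12=T, x13=F

Check each clause:
  1. (x4 ∨ ¬x7) — x4 is true.
  2. (¬x6 ∨ ¬x5 ∨ x1) — x1 is true.
  3. (x8 ∨ ¬x13 ∨ ¬x2) — ¬x13 is true.
  4. (x4 ∨ ¬x5) — ¬x5 is true.
  5. (¬x5 ∨ x6 ∨ x9) — x9 is true.
  6. (x3 ∨ x12 ∨ ¬x5) — x12 is true.
  7. (¬x5 ∨ ¬x3 ∨ x9) — x9 is true.
  8. (¬x2 ∨ ¬x8) — ¬x8 is true.
  9. (¬x1 ∨ x3 ∨ x4) — x4 is true.
  10. (¬x10 ∨ ¬x7 ∨ ¬x12) — ¬x10 is true.
  11. (¬x6 ∨ x5 ∨ ¬x1) — ¬x6 is true.
  12. (¬x6 ∨ x2 ∨ x12) — ¬x6 is true.
  13. (¬x11 ∨ x9) — x9 is true.
  14. (¬x6 ∨ ¬x10) — ¬x6 is true.
  15. (x7 ∨ x6 ∨ ¬x8) — ¬x8 is true.
  16. (¬x11 ∨ x3) — ¬x11 is true.
  17. (x2 ∨ ¬x6) — x2 is true.
  18. (¬x9 ∨ x7) — x7 is true.
  19. (x9 ∨ x8) — x9 is true.
  20. (¬x11 ∨ ¬x2 ∨ x3) — ¬x11 is true.
  21. (x5 ∨ ¬x3) — ¬x3 is true.
  22. (¬x10 ∨ x8) — ¬x10 is true.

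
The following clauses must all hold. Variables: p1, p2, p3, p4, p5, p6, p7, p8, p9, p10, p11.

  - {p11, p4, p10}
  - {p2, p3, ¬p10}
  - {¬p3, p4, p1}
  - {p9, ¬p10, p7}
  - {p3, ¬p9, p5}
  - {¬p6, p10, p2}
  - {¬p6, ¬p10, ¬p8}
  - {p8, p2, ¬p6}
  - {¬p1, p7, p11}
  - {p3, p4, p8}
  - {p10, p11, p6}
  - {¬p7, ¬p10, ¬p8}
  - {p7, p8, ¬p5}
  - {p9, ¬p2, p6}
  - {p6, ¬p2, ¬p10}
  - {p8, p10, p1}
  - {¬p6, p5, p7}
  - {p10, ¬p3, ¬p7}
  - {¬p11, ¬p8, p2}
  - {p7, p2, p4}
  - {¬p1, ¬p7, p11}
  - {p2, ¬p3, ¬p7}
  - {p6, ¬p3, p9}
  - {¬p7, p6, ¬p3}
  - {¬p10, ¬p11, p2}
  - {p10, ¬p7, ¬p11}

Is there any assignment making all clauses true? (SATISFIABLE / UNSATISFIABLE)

Pure literal: p4 appears only positively; assign p4 = True.
Set p1 = False and propagate.
For the remaining variables, p2 = True, p3 = False, p5 = True, p6 = True, p7 = False, p8 = True, p9 = False, p10 = False, p11 = False works.
So p1 = 0, p2 = 1, p3 = 0, p4 = 1, p5 = 1, p6 = 1, p7 = 0, p8 = 1, p9 = 0, p10 = 0, p11 = 0 is a satisfying assignment.

SATISFIABLE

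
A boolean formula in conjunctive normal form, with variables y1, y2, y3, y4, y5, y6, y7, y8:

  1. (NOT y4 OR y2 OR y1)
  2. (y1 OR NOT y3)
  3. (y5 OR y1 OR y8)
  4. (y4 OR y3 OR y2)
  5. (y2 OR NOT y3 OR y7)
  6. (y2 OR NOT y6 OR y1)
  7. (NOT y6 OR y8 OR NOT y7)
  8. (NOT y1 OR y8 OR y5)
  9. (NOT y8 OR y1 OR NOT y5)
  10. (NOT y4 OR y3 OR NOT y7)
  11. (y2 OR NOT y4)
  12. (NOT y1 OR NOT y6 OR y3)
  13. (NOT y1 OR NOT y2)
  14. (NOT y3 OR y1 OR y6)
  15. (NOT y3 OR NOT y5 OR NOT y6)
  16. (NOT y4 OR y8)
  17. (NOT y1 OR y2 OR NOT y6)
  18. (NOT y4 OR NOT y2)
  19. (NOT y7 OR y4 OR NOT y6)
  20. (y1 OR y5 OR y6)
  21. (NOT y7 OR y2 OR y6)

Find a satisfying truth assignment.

Branch on y1: take y1 = False.
  then y3 is forced to False.
Try y2 = True.
  then y4 is forced to False.
Try y5 = True.
  then y8 is forced to False.
The remaining clauses are satisfied by y6 = False, y7 = True.
Every clause has at least one true literal under this assignment.

y1=False, y2=True, y3=False, y4=False, y5=True, y6=False, y7=True, y8=False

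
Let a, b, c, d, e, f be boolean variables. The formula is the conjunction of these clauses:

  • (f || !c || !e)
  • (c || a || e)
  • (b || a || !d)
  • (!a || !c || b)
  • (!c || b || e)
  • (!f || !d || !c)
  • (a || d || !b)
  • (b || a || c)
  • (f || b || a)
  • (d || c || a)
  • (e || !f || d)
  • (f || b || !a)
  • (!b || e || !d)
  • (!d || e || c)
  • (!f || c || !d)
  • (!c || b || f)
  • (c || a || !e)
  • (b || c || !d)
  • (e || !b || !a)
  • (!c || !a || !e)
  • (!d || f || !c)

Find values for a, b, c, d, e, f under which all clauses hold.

a=T, b=T, c=F, d=F, e=T, f=T

Try a = True.
For the remaining variables, b = True, c = False, d = False, e = True, f = True works.
Check each clause:
  1. (f || !e || !c) — !c is true.
  2. (a || c || e) — a is true.
  3. (a || !d || b) — a is true.
  4. (!c || !a || b) — b is true.
  5. (!c || e || b) — b is true.
  6. (!d || !c || !f) — !d is true.
  7. (d || a || !b) — a is true.
  8. (a || c || b) — a is true.
  9. (b || a || f) — a is true.
  10. (c || d || a) — a is true.
  11. (d || e || !f) — e is true.
  12. (b || !a || f) — b is true.
  13. (e || !b || !d) — !d is true.
  14. (!d || e || c) — !d is true.
  15. (!d || !f || c) — !d is true.
  16. (!c || b || f) — b is true.
  17. (c || !e || a) — a is true.
  18. (!d || c || b) — b is true.
  19. (!b || !a || e) — e is true.
  20. (!a || !c || !e) — !c is true.
  21. (f || !c || !d) — !d is true.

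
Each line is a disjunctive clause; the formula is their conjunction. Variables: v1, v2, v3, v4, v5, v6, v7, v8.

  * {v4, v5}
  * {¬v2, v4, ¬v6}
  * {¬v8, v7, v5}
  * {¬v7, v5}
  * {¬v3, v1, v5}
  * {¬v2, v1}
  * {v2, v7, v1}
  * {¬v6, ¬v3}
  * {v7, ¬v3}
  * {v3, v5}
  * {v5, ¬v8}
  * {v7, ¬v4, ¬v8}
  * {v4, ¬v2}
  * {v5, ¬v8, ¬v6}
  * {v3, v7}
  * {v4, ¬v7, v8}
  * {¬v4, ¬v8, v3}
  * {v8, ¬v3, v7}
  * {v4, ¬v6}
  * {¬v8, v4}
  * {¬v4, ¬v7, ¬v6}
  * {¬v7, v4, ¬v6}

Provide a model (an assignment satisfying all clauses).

v1=F  v2=F  v3=F  v4=T  v5=T  v6=F  v7=T  v8=F

Pure literal: v5 appears only positively; assign v5 = True.
v6 occurs only negated in the remaining clauses — set v6 = False.
Branch on v1: take v1 = False.
  then v2 is forced to False.
  then v7 is forced to True.
Set v3 = False and propagate.
Try v4 = True.
  then v8 is forced to False.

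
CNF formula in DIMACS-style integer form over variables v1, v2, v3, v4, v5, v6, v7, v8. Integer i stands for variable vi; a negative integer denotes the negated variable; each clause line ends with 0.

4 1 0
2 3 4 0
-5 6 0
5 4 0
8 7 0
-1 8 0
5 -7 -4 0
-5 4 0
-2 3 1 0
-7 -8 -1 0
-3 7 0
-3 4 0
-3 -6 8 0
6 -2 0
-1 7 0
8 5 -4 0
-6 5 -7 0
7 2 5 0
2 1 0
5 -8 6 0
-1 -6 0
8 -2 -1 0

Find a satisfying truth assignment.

v1 = False  v2 = True  v3 = True  v4 = True  v5 = True  v6 = True  v7 = True  v8 = True

Check each clause:
  1. (v1 | v4) — v4 is true.
  2. (v4 | v3 | v2) — v2 is true.
  3. (v6 | ~v5) — v6 is true.
  4. (v4 | v5) — v4 is true.
  5. (v7 | v8) — v8 is true.
  6. (v8 | ~v1) — v8 is true.
  7. (v5 | ~v4 | ~v7) — v5 is true.
  8. (~v5 | v4) — v4 is true.
  9. (~v2 | v1 | v3) — v3 is true.
  10. (~v7 | ~v1 | ~v8) — ~v1 is true.
  11. (~v3 | v7) — v7 is true.
  12. (~v3 | v4) — v4 is true.
  13. (~v6 | v8 | ~v3) — v8 is true.
  14. (~v2 | v6) — v6 is true.
  15. (~v1 | v7) — ~v1 is true.
  16. (v5 | v8 | ~v4) — v8 is true.
  17. (v5 | ~v6 | ~v7) — v5 is true.
  18. (v2 | v5 | v7) — v2 is true.
  19. (v2 | v1) — v2 is true.
  20. (v6 | ~v8 | v5) — v5 is true.
  21. (~v6 | ~v1) — ~v1 is true.
  22. (v8 | ~v1 | ~v2) — v8 is true.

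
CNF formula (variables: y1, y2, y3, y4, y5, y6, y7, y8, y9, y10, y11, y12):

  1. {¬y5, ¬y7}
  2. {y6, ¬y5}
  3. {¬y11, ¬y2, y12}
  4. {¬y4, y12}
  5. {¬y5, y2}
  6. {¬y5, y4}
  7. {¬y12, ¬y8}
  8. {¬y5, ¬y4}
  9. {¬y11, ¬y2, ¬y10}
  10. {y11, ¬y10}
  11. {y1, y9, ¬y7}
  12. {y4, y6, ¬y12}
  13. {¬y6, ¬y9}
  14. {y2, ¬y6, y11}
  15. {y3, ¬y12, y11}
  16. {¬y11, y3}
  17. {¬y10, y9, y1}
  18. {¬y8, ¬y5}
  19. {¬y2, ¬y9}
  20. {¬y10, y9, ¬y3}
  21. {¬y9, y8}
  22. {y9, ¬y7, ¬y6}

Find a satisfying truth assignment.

y1=1  y2=0  y3=0  y4=0  y5=0  y6=0  y7=0  y8=1  y9=1  y10=0  y11=0  y12=0

Pure literal: y1 appears only positively; assign y1 = True.
y5 occurs only negated in the remaining clauses — set y5 = False.
Branch on y2: take y2 = False.
The remaining clauses are satisfied by y3 = False, y4 = False, y6 = False, y7 = False, y8 = True, y9 = True, y10 = False, y11 = False, y12 = False.
Check each clause:
  1. {¬y7, ¬y5} — ¬y7 is true.
  2. {y6, ¬y5} — ¬y5 is true.
  3. {¬y11, y12, ¬y2} — ¬y11 is true.
  4. {¬y4, y12} — ¬y4 is true.
  5. {y2, ¬y5} — ¬y5 is true.
  6. {¬y5, y4} — ¬y5 is true.
  7. {¬y12, ¬y8} — ¬y12 is true.
  8. {¬y5, ¬y4} — ¬y5 is true.
  9. {¬y2, ¬y11, ¬y10} — ¬y11 is true.
  10. {y11, ¬y10} — ¬y10 is true.
  11. {y1, y9, ¬y7} — y1 is true.
  12. {¬y12, y6, y4} — ¬y12 is true.
  13. {¬y6, ¬y9} — ¬y6 is true.
  14. {y2, y11, ¬y6} — ¬y6 is true.
  15. {y11, ¬y12, y3} — ¬y12 is true.
  16. {y3, ¬y11} — ¬y11 is true.
  17. {¬y10, y9, y1} — y9 is true.
  18. {¬y5, ¬y8} — ¬y5 is true.
  19. {¬y9, ¬y2} — ¬y2 is true.
  20. {y9, ¬y10, ¬y3} — y9 is true.
  21. {¬y9, y8} — y8 is true.
  22. {y9, ¬y7, ¬y6} — ¬y7 is true.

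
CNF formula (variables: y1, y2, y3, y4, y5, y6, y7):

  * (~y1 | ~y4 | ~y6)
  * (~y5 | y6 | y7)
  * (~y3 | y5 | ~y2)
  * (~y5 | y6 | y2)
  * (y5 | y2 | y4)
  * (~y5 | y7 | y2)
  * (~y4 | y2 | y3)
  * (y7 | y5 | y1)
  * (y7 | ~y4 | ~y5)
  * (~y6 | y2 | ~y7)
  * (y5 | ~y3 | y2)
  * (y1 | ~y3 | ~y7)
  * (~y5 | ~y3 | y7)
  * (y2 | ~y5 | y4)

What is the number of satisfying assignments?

22

Split on y5, then y2.
  y5=T, y2=T: 12 of the 32 assignments to (y1,y3,y4,y6,y7) work.
  y5=T, y2=F: a clause becomes empty — 0.
  y5=F, y2=T: 10 of the 32 assignments to (y1,y3,y4,y6,y7) work.
  y5=F, y2=F: a clause becomes empty — 0.
Total: 12 + 0 + 10 + 0 = 22.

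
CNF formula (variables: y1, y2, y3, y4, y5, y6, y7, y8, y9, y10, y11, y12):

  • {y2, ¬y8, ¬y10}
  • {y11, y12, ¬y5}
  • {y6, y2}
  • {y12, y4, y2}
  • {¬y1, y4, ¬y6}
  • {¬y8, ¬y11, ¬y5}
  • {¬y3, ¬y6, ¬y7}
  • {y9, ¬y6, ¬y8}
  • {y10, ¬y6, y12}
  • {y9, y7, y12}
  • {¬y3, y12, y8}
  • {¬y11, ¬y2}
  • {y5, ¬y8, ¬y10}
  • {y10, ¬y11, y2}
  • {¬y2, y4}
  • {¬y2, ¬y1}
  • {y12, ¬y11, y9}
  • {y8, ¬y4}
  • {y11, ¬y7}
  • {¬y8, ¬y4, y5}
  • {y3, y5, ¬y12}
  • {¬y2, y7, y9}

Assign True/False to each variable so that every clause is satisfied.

y1=0, y2=0, y3=0, y4=0, y5=1, y6=1, y7=0, y8=0, y9=1, y10=0, y11=0, y12=1

Check each clause:
  1. {¬y8, y2, ¬y10} — ¬y8 is true.
  2. {y12, ¬y5, y11} — y12 is true.
  3. {y6, y2} — y6 is true.
  4. {y12, y4, y2} — y12 is true.
  5. {y4, ¬y1, ¬y6} — ¬y1 is true.
  6. {¬y11, ¬y5, ¬y8} — ¬y8 is true.
  7. {¬y6, ¬y7, ¬y3} — ¬y7 is true.
  8. {¬y8, y9, ¬y6} — ¬y8 is true.
  9. {¬y6, y10, y12} — y12 is true.
  10. {y12, y7, y9} — y9 is true.
  11. {y8, ¬y3, y12} — y12 is true.
  12. {¬y11, ¬y2} — ¬y11 is true.
  13. {¬y10, ¬y8, y5} — ¬y8 is true.
  14. {y10, ¬y11, y2} — ¬y11 is true.
  15. {y4, ¬y2} — ¬y2 is true.
  16. {¬y1, ¬y2} — ¬y2 is true.
  17. {y9, ¬y11, y12} — y9 is true.
  18. {¬y4, y8} — ¬y4 is true.
  19. {¬y7, y11} — ¬y7 is true.
  20. {y5, ¬y8, ¬y4} — ¬y8 is true.
  21. {y5, ¬y12, y3} — y5 is true.
  22. {¬y2, y9, y7} — y9 is true.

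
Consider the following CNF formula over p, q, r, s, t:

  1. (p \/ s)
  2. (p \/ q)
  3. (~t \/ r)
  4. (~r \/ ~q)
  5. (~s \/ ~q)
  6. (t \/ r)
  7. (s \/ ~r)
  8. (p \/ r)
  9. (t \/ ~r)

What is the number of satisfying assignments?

The models are:
  p=1 q=0 r=1 s=1 t=1
That's 1 in total.

1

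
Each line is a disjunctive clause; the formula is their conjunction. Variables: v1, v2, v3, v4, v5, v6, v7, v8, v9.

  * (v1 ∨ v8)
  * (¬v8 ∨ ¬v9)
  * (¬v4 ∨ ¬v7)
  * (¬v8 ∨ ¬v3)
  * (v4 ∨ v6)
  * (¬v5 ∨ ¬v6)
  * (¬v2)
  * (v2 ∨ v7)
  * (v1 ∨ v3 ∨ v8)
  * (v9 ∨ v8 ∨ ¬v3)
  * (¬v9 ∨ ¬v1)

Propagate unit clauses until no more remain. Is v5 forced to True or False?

False

(¬v2) stands alone — v2 = False.
From (v2 ∨ v7) and v2 = False: v7 = True.
(¬v7 ∨ ¬v4): since v7 = True, the clause reduces to (¬v4). v4 = False.
(v6 ∨ v4): since v4 = False, the clause reduces to (v6). v6 = True.
(¬v6 ∨ ¬v5) with v6 = True leaves only ¬v5, so v5 = False.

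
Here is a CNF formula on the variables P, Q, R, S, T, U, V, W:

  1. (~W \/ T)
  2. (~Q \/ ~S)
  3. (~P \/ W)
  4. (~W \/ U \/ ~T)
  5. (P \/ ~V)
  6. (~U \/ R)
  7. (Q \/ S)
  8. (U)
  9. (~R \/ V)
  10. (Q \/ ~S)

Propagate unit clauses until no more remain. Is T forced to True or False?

(U) stands alone — U = True.
In (~U \/ R), ~U is now false; R must hold, so R = True.
(V \/ ~R): since R = True, the clause reduces to (V). V = True.
From (~V \/ P) and V = True: P = True.
(W \/ ~P) with P = True leaves only W, so W = True.
From (~W \/ T) and W = True: T = True.

True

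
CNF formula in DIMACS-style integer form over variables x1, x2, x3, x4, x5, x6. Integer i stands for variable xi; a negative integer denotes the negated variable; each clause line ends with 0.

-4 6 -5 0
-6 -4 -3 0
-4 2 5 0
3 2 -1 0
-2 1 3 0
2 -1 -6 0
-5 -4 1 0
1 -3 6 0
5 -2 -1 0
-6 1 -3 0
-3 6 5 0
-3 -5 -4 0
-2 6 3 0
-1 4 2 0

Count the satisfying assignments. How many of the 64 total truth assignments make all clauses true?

Case analysis on x1 and x3:
  x1=1, x3=1: remaining (x2,x4,x5,x6) ∈ {(1,0,1,0); (1,0,1,1)} — 2.
  x1=1, x3=0: remaining (x2,x4,x5,x6) ∈ {(1,0,1,1); (1,1,1,1)} — 2.
  x1=0, x3=1: a clause becomes empty — 0.
  x1=0, x3=0: remaining (x2,x4,x5,x6) ∈ {(0,0,0,0); (0,0,0,1); (0,0,1,0); (0,0,1,1)} — 4.
Total: 2 + 2 + 0 + 4 = 8.

8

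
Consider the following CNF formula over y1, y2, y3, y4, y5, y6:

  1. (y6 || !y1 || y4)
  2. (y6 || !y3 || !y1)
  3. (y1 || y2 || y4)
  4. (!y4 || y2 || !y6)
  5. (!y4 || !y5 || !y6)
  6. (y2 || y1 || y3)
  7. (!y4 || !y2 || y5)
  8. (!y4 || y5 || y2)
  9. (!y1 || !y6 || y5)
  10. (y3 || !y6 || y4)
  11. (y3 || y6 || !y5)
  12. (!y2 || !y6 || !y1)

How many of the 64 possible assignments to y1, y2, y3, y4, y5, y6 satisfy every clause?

8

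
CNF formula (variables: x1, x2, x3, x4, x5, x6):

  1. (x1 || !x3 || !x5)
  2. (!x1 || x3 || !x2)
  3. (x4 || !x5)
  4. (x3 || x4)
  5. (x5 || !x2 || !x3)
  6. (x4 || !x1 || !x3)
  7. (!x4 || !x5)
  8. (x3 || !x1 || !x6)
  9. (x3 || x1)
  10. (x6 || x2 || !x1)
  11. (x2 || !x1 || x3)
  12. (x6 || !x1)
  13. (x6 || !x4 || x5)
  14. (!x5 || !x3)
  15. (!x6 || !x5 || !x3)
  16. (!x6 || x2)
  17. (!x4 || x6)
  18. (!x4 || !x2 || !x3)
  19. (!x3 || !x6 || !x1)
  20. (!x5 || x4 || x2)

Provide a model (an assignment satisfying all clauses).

x1=False, x2=False, x3=True, x4=False, x5=False, x6=False

Branch on x1: take x1 = False.
  then x3 is forced to True.
  then x5 is forced to False.
  then x2 is forced to False.
  then x6 is forced to False.
  then x4 is forced to False.
Every clause has at least one true literal under this assignment.
Check each clause:
  1. (x1 || !x3 || !x5) — !x5 is true.
  2. (x3 || !x2 || !x1) — x3 is true.
  3. (x4 || !x5) — !x5 is true.
  4. (x3 || x4) — x3 is true.
  5. (!x3 || !x2 || x5) — !x2 is true.
  6. (!x1 || x4 || !x3) — !x1 is true.
  7. (!x5 || !x4) — !x5 is true.
  8. (x3 || !x6 || !x1) — !x6 is true.
  9. (x1 || x3) — x3 is true.
  10. (x6 || x2 || !x1) — !x1 is true.
  11. (x3 || x2 || !x1) — x3 is true.
  12. (!x1 || x6) — !x1 is true.
  13. (!x4 || x6 || x5) — !x4 is true.
  14. (!x3 || !x5) — !x5 is true.
  15. (!x3 || !x6 || !x5) — !x6 is true.
  16. (x2 || !x6) — !x6 is true.
  17. (x6 || !x4) — !x4 is true.
  18. (!x2 || !x4 || !x3) — !x4 is true.
  19. (!x1 || !x6 || !x3) — !x6 is true.
  20. (x4 || !x5 || x2) — !x5 is true.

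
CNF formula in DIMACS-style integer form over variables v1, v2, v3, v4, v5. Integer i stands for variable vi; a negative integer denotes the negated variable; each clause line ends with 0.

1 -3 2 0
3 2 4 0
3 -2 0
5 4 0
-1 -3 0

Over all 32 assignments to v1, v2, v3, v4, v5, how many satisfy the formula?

The models are:
  v1=0 v2=0 v3=0 v4=1 v5=0
  v1=0 v2=0 v3=0 v4=1 v5=1
  v1=0 v2=1 v3=1 v4=0 v5=1
  v1=0 v2=1 v3=1 v4=1 v5=0
  v1=0 v2=1 v3=1 v4=1 v5=1
  v1=1 v2=0 v3=0 v4=1 v5=0
  v1=1 v2=0 v3=0 v4=1 v5=1
Count: 7.

7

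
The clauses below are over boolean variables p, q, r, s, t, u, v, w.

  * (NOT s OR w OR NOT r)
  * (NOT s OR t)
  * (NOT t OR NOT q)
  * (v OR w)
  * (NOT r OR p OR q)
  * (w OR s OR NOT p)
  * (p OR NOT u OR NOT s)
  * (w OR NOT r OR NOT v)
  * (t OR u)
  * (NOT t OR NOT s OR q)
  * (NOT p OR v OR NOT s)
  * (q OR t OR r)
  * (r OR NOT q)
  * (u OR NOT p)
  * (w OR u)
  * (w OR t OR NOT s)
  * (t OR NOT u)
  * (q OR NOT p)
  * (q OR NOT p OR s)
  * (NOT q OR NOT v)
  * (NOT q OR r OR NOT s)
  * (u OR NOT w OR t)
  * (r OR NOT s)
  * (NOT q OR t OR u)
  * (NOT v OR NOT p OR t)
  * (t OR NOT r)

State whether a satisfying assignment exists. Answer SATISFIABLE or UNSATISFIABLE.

SATISFIABLE

Set p = False and propagate.
Set q = False and propagate.
  then r is forced to False.
  then t is forced to True.
  then s is forced to False.
The remaining clauses are satisfied by u = True, v = True, w = True.
So p=0  q=0  r=0  s=0  t=1  u=1  v=1  w=1 is a satisfying assignment.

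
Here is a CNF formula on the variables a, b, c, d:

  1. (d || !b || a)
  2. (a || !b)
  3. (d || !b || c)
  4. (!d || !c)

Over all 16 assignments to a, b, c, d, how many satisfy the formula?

8

Case analysis on b and d:
  b=T, d=T: remaining (a,c) ∈ {(T,F)} — 1.
  b=T, d=F: remaining (a,c) ∈ {(T,T)} — 1.
  b=F, d=T: remaining (a,c) ∈ {(F,F); (T,F)} — 2.
  b=F, d=F: remaining (a,c) ∈ {(F,F); (F,T); (T,F); (T,T)} — 4.
Total: 1 + 1 + 2 + 4 = 8.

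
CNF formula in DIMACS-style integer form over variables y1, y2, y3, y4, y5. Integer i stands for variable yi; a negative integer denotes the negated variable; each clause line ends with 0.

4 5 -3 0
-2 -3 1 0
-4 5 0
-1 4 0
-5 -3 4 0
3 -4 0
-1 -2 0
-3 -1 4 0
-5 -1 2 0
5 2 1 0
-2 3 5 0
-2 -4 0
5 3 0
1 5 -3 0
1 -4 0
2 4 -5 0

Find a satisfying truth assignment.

y1=F  y2=T  y3=F  y4=F  y5=T

Try y1 = False.
  then y4 is forced to False.
The remaining clauses are satisfied by y2 = True, y3 = False, y5 = True.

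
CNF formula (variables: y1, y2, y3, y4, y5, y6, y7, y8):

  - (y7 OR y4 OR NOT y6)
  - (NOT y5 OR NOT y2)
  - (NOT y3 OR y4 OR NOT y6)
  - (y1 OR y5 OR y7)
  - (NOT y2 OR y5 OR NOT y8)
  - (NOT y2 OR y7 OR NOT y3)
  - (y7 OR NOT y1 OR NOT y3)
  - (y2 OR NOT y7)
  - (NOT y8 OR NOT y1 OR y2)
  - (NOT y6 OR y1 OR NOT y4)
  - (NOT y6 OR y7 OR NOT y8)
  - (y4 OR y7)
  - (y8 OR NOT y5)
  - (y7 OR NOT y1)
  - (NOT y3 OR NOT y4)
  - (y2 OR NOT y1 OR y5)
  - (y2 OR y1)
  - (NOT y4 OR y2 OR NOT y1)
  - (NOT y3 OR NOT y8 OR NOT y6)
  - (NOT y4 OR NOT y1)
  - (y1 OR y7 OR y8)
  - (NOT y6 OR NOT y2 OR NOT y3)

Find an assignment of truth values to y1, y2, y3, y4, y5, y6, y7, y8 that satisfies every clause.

y1 = True, y2 = True, y3 = True, y4 = False, y5 = False, y6 = False, y7 = True, y8 = False

Pure literal: y6 appears only negated; assign y6 = False.
Try y1 = True.
  then y7 is forced to True.
  then y2 is forced to True.
  then y5 is forced to False.
  then y8 is forced to False.
  then y4 is forced to False.
y3 is now unconstrained; take y3 = True.
Check each clause:
  1. (NOT y6 OR y4 OR y7) — NOT y6 is true.
  2. (NOT y2 OR NOT y5) — NOT y5 is true.
  3. (y4 OR NOT y6 OR NOT y3) — NOT y6 is true.
  4. (y7 OR y1 OR y5) — y1 is true.
  5. (NOT y8 OR NOT y2 OR y5) — NOT y8 is true.
  6. (NOT y2 OR NOT y3 OR y7) — y7 is true.
  7. (NOT y1 OR y7 OR NOT y3) — y7 is true.
  8. (y2 OR NOT y7) — y2 is true.
  9. (y2 OR NOT y8 OR NOT y1) — NOT y8 is true.
  10. (y1 OR NOT y4 OR NOT y6) — y1 is true.
  11. (NOT y8 OR y7 OR NOT y6) — NOT y8 is true.
  12. (y7 OR y4) — y7 is true.
  13. (y8 OR NOT y5) — NOT y5 is true.
  14. (y7 OR NOT y1) — y7 is true.
  15. (NOT y3 OR NOT y4) — NOT y4 is true.
  16. (y2 OR y5 OR NOT y1) — y2 is true.
  17. (y2 OR y1) — y1 is true.
  18. (NOT y4 OR NOT y1 OR y2) — y2 is true.
  19. (NOT y3 OR NOT y8 OR NOT y6) — NOT y8 is true.
  20. (NOT y4 OR NOT y1) — NOT y4 is true.
  21. (y8 OR y7 OR y1) — y1 is true.
  22. (NOT y6 OR NOT y3 OR NOT y2) — NOT y6 is true.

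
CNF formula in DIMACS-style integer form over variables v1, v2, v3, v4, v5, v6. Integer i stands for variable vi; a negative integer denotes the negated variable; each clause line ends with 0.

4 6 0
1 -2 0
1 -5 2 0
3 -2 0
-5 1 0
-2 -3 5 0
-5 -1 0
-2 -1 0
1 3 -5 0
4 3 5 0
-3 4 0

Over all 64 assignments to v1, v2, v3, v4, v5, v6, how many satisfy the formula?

The models are:
  v1=0 v2=0 v3=0 v4=1 v5=0 v6=0
  v1=0 v2=0 v3=0 v4=1 v5=0 v6=1
  v1=0 v2=0 v3=1 v4=1 v5=0 v6=0
  v1=0 v2=0 v3=1 v4=1 v5=0 v6=1
  v1=1 v2=0 v3=0 v4=1 v5=0 v6=0
  v1=1 v2=0 v3=0 v4=1 v5=0 v6=1
  v1=1 v2=0 v3=1 v4=1 v5=0 v6=0
  v1=1 v2=0 v3=1 v4=1 v5=0 v6=1
Count: 8.

8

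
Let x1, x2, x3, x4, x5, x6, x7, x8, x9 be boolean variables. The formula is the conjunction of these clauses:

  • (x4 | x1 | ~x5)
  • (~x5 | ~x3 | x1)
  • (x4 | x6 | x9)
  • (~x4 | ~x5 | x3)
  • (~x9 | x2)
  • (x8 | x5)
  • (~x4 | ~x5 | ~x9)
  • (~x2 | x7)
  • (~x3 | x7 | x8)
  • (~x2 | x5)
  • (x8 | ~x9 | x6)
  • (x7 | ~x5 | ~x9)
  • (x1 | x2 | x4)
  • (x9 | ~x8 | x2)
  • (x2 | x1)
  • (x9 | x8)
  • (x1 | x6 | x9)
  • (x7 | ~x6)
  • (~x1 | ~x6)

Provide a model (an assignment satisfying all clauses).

x1=True, x2=True, x3=True, x4=True, x5=True, x6=False, x7=True, x8=True, x9=False

x7 occurs only positively in the remaining clauses — set x7 = True.
Set x1 = True and propagate.
  then x6 is forced to False.
Try x2 = True.
  then x5 is forced to True.
For the remaining variables, x3 = True, x4 = True, x8 = True, x9 = False works.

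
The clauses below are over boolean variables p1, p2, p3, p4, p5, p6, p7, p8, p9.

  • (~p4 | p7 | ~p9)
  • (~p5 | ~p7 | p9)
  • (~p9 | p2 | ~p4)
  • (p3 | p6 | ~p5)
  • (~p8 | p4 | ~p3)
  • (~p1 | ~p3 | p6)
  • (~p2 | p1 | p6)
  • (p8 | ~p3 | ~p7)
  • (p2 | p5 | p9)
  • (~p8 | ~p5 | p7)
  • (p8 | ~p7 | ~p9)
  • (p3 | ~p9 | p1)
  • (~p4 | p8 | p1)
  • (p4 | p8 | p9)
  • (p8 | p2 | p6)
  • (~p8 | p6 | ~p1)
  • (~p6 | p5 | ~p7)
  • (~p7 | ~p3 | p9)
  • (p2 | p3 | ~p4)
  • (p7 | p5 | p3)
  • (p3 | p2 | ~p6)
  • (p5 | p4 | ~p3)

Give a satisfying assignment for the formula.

Branch on p1: take p1 = True.
Set p2 = True and propagate.
Try p3 = True.
  then p6 is forced to True.
The remaining clauses are satisfied by p4 = True, p5 = True, p7 = False, p8 = False, p9 = False.
Every clause has at least one true literal under this assignment.

p1=True, p2=True, p3=True, p4=True, p5=True, p6=True, p7=False, p8=False, p9=False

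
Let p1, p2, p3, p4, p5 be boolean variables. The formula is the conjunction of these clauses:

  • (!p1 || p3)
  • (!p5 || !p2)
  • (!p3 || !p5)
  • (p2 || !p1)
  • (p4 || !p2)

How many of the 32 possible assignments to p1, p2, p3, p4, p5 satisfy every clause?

9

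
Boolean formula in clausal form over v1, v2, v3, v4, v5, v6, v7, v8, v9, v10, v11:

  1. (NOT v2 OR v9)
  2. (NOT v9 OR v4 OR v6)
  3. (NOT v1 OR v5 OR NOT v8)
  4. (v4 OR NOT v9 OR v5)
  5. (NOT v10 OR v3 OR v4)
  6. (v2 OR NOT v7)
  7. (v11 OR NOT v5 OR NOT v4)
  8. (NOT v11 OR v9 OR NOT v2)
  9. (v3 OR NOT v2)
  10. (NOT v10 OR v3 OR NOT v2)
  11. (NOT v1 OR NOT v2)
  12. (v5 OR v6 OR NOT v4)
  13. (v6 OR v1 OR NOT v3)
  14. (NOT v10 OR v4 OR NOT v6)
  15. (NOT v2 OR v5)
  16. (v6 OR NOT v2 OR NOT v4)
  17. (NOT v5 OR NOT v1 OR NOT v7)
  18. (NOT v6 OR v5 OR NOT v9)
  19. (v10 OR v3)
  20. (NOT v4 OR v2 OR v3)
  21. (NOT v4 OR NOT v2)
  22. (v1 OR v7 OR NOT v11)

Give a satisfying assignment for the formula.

Pure literal: v8 appears only negated; assign v8 = False.
Set v1 = True and propagate.
  then v2 is forced to False.
  then v7 is forced to False.
Branch on v3: take v3 = True.
Set v4 = True and propagate.
The remaining clauses are satisfied by v5 = False, v6 = True, v9 = False, v10 = True, v11 = True.

v1 = True, v2 = False, v3 = True, v4 = True, v5 = False, v6 = True, v7 = False, v8 = False, v9 = False, v10 = True, v11 = True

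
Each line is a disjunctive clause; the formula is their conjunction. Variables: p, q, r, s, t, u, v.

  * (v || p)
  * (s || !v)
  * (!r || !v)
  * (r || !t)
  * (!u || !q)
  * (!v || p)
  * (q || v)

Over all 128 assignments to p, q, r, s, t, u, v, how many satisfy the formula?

Split on v, then p.
  v=1, p=1: remaining (q,r,s,t,u) ∈ {(0,0,1,0,0); (0,0,1,0,1); (1,0,1,0,0)} — 3.
  v=1, p=0: a clause becomes empty — 0.
  v=0, p=1: s free; 3 ways for (q,r,t,u) × 2^1 = 6.
  v=0, p=0: a clause becomes empty — 0.
Total: 3 + 0 + 6 + 0 = 9.

9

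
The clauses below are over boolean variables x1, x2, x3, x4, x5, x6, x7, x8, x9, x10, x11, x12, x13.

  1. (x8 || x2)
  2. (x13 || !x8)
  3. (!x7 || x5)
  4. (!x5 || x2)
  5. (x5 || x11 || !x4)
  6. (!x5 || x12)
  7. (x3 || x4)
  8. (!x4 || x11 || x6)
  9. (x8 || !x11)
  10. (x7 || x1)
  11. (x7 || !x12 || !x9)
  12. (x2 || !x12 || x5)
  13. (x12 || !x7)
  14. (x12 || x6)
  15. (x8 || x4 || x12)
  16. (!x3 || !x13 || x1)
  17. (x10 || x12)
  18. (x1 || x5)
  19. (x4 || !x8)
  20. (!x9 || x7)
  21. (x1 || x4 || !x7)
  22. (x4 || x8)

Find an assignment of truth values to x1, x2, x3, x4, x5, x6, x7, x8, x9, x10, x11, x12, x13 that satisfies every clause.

x1 = F, x2 = T, x3 = F, x4 = T, x5 = T, x6 = T, x7 = T, x8 = T, x9 = F, x10 = T, x11 = T, x12 = T, x13 = T

Check each clause:
  1. (x8 || x2) — x8 is true.
  2. (!x8 || x13) — x13 is true.
  3. (x5 || !x7) — x5 is true.
  4. (x2 || !x5) — x2 is true.
  5. (x5 || x11 || !x4) — x11 is true.
  6. (x12 || !x5) — x12 is true.
  7. (x4 || x3) — x4 is true.
  8. (!x4 || x11 || x6) — x11 is true.
  9. (!x11 || x8) — x8 is true.
  10. (x1 || x7) — x7 is true.
  11. (!x12 || x7 || !x9) — !x9 is true.
  12. (x2 || !x12 || x5) — x2 is true.
  13. (x12 || !x7) — x12 is true.
  14. (x12 || x6) — x12 is true.
  15. (x4 || x12 || x8) — x8 is true.
  16. (x1 || !x3 || !x13) — !x3 is true.
  17. (x12 || x10) — x10 is true.
  18. (x5 || x1) — x5 is true.
  19. (!x8 || x4) — x4 is true.
  20. (x7 || !x9) — !x9 is true.
  21. (!x7 || x1 || x4) — x4 is true.
  22. (x4 || x8) — x8 is true.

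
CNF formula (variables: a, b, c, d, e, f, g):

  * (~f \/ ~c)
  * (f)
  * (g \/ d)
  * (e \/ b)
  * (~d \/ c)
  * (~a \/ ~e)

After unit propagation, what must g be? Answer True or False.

True

(f) stands alone — f = True.
(~c \/ ~f) with f = True leaves only ~c, so c = False.
(~d \/ c) with c = False leaves only ~d, so d = False.
From (d \/ g) and d = False: g = True.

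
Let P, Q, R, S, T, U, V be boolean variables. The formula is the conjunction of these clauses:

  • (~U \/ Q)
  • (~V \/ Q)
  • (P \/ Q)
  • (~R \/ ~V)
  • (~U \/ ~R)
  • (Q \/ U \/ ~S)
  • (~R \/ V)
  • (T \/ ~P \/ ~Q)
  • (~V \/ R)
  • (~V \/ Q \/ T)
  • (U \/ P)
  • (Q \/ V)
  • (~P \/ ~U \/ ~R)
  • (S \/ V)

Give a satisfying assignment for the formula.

P=F, Q=T, R=F, S=T, T=T, U=T, V=F

Check each clause:
  1. (Q \/ ~U) — Q is true.
  2. (~V \/ Q) — ~V is true.
  3. (P \/ Q) — Q is true.
  4. (~V \/ ~R) — ~V is true.
  5. (~R \/ ~U) — ~R is true.
  6. (~S \/ U \/ Q) — Q is true.
  7. (V \/ ~R) — ~R is true.
  8. (~P \/ ~Q \/ T) — T is true.
  9. (R \/ ~V) — ~V is true.
  10. (T \/ ~V \/ Q) — ~V is true.
  11. (U \/ P) — U is true.
  12. (Q \/ V) — Q is true.
  13. (~U \/ ~P \/ ~R) — ~R is true.
  14. (S \/ V) — S is true.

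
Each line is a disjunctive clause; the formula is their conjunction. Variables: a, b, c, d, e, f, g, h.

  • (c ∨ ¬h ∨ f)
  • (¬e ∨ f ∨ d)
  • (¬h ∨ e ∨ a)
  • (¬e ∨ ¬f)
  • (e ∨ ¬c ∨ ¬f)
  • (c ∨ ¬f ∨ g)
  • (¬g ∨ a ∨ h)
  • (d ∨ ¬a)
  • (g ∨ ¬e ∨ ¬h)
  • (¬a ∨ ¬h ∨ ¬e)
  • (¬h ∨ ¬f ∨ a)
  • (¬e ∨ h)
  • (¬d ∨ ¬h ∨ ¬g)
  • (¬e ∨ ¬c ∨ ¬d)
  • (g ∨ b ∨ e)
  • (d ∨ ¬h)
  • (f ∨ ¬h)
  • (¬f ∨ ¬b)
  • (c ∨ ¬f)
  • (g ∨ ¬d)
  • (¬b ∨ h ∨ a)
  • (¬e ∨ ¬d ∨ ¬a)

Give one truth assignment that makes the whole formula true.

Try a = True.
  then d is forced to True.
  then g is forced to True.
  then h is forced to False.
  then e is forced to False.
For the remaining variables, b = False, c = False, f = False works.
Check each clause:
  1. (f ∨ ¬h ∨ c) — ¬h is true.
  2. (d ∨ f ∨ ¬e) — ¬e is true.
  3. (a ∨ ¬h ∨ e) — ¬h is true.
  4. (¬e ∨ ¬f) — ¬f is true.
  5. (¬c ∨ ¬f ∨ e) — ¬f is true.
  6. (¬f ∨ c ∨ g) — ¬f is true.
  7. (h ∨ ¬g ∨ a) — a is true.
  8. (¬a ∨ d) — d is true.
  9. (g ∨ ¬e ∨ ¬h) — ¬h is true.
  10. (¬e ∨ ¬a ∨ ¬h) — ¬h is true.
  11. (a ∨ ¬h ∨ ¬f) — ¬h is true.
  12. (¬e ∨ h) — ¬e is true.
  13. (¬h ∨ ¬d ∨ ¬g) — ¬h is true.
  14. (¬d ∨ ¬e ∨ ¬c) — ¬e is true.
  15. (e ∨ g ∨ b) — g is true.
  16. (d ∨ ¬h) — ¬h is true.
  17. (f ∨ ¬h) — ¬h is true.
  18. (¬b ∨ ¬f) — ¬f is true.
  19. (c ∨ ¬f) — ¬f is true.
  20. (¬d ∨ g) — g is true.
  21. (¬b ∨ a ∨ h) — a is true.
  22. (¬e ∨ ¬d ∨ ¬a) — ¬e is true.

a = True, b = False, c = False, d = True, e = False, f = False, g = True, h = False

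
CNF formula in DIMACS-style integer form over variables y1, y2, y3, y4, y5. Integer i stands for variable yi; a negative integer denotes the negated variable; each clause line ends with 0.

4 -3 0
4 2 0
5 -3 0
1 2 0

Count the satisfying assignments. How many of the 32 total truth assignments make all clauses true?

Case analysis on y2 and y3:
  y2=T, y3=T: remaining (y1,y4,y5) ∈ {(F,T,T); (T,T,T)} — 2.
  y2=T, y3=F: y1, y4, y5 free → 2^3 = 8.
  y2=F, y3=T: remaining (y1,y4,y5) ∈ {(T,T,T)} — 1.
  y2=F, y3=F: remaining (y1,y4,y5) ∈ {(T,T,F); (T,T,T)} — 2.
Total: 2 + 8 + 1 + 2 = 13.

13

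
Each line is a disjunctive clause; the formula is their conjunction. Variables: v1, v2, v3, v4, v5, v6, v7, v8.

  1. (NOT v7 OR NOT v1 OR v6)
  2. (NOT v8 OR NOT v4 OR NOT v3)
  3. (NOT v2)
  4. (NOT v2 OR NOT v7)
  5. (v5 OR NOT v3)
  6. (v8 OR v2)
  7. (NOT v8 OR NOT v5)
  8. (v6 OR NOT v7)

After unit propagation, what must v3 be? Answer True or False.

(NOT v2) stands alone — v2 = False.
In (v8 OR v2), v2 is now false; v8 must hold, so v8 = True.
(NOT v5 OR NOT v8): since v8 = True, the clause reduces to (NOT v5). v5 = False.
(NOT v3 OR v5): since v5 = False, the clause reduces to (NOT v3). v3 = False.

False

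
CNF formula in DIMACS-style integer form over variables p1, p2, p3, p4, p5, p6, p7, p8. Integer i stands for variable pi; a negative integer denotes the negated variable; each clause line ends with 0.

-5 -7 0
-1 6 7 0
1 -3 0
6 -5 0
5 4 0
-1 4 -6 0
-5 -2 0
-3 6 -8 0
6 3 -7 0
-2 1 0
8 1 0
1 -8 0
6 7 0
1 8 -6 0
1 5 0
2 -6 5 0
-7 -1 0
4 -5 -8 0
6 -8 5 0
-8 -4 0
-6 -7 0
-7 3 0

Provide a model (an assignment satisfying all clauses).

Try p1 = True.
  then p7 is forced to False.
  then p6 is forced to True.
  then p4 is forced to True.
  then p8 is forced to False.
Try p2 = False.
  then p5 is forced to True.
p3 is now unconstrained; take p3 = False.
Every clause has at least one true literal under this assignment.

p1=1, p2=0, p3=0, p4=1, p5=1, p6=1, p7=0, p8=0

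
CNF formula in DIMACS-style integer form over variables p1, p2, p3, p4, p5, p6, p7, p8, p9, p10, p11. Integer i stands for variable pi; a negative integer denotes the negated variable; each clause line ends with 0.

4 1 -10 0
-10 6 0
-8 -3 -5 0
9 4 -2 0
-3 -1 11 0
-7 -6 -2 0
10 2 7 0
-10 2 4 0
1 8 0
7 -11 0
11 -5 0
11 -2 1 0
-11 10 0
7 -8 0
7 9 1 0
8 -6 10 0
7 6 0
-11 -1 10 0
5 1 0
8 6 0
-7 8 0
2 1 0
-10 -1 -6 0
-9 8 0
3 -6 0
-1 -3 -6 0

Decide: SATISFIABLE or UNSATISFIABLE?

SATISFIABLE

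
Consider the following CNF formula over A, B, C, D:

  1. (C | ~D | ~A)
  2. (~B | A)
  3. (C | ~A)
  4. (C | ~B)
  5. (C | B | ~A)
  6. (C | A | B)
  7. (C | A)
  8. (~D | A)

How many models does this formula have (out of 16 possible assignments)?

Satisfying assignments:
  A=0 B=0 C=1 D=0
  A=1 B=0 C=1 D=0
  A=1 B=0 C=1 D=1
  A=1 B=1 C=1 D=0
  A=1 B=1 C=1 D=1
That's 5 in total.

5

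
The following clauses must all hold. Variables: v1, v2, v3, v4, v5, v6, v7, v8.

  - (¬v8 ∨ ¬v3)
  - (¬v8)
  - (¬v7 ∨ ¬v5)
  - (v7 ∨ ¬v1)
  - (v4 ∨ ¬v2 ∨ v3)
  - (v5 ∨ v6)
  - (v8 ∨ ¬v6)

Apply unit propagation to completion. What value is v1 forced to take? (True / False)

False

Unit clause (¬v8) sets v8 = False.
(v8 ∨ ¬v6): since v8 = False, the clause reduces to (¬v6). v6 = False.
(v5 ∨ v6): since v6 = False, the clause reduces to (v5). v5 = True.
In (¬v7 ∨ ¬v5), ¬v5 is now false; ¬v7 must hold, so v7 = False.
From (v7 ∨ ¬v1) and v7 = False: v1 = False.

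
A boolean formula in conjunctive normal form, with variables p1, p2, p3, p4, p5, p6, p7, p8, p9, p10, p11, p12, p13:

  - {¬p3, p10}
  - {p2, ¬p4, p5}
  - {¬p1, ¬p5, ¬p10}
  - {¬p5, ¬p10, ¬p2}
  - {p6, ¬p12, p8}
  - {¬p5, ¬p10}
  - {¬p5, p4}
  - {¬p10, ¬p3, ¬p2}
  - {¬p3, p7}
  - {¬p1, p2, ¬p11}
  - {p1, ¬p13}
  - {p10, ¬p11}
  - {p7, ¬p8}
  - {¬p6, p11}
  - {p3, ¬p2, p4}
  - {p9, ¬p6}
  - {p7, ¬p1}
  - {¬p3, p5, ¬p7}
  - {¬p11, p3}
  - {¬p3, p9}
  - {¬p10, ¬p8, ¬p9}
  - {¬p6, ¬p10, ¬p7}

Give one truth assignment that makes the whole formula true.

p1=T  p2=F  p3=F  p4=T  p5=T  p6=F  p7=T  p8=T  p9=T  p10=F  p11=F  p12=F  p13=T

p12 occurs only negated in the remaining clauses — set p12 = False.
Branch on p1: take p1 = True.
  then p7 is forced to True.
Set p2 = False and propagate.
  then p11 is forced to False.
  then p6 is forced to False.
Try p3 = False.
The remaining clauses are satisfied by p4 = True, p5 = True, p8 = True, p9 = True, p10 = False, p13 = True.
Every clause has at least one true literal under this assignment.
Check each clause:
  1. {p10, ¬p3} — ¬p3 is true.
  2. {p2, p5, ¬p4} — p5 is true.
  3. {¬p5, ¬p1, ¬p10} — ¬p10 is true.
  4. {¬p5, ¬p10, ¬p2} — ¬p10 is true.
  5. {p6, p8, ¬p12} — p8 is true.
  6. {¬p5, ¬p10} — ¬p10 is true.
  7. {p4, ¬p5} — p4 is true.
  8. {¬p3, ¬p2, ¬p10} — ¬p3 is true.
  9. {p7, ¬p3} — ¬p3 is true.
  10. {¬p1, ¬p11, p2} — ¬p11 is true.
  11. {¬p13, p1} — p1 is true.
  12. {p10, ¬p11} — ¬p11 is true.
  13. {¬p8, p7} — p7 is true.
  14. {p11, ¬p6} — ¬p6 is true.
  15. {p3, p4, ¬p2} — p4 is true.
  16. {¬p6, p9} — p9 is true.
  17. {p7, ¬p1} — p7 is true.
  18. {¬p7, ¬p3, p5} — ¬p3 is true.
  19. {p3, ¬p11} — ¬p11 is true.
  20. {¬p3, p9} — p9 is true.
  21. {¬p9, ¬p10, ¬p8} — ¬p10 is true.
  22. {¬p10, ¬p6, ¬p7} — ¬p6 is true.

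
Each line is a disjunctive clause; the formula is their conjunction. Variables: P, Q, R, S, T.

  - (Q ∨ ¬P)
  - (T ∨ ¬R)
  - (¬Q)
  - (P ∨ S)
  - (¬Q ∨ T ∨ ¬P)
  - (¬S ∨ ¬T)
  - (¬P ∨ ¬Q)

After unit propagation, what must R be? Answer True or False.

False

(¬Q) is a unit clause: Q = False.
(¬P ∨ Q) with Q = False leaves only ¬P, so P = False.
From (S ∨ P) and P = False: S = True.
(¬T ∨ ¬S): since S = True, the clause reduces to (¬T). T = False.
In (¬R ∨ T), T is now false; ¬R must hold, so R = False.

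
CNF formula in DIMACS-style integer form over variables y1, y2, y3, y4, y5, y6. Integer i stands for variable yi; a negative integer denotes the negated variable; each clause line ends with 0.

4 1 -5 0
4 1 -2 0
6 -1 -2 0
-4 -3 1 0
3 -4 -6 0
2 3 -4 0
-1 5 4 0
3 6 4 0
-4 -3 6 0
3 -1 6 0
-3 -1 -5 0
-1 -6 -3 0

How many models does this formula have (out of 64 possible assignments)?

Case analysis on y1 and y3:
  y1=T, y3=T: a clause becomes empty — 0.
  y1=T, y3=F: remaining (y2,y4,y5,y6) ∈ {(F,F,T,T); (T,F,T,T)} — 2.
  y1=F, y3=T: remaining (y2,y4,y5,y6) ∈ {(F,F,F,F); (F,F,F,T)} — 2.
  y1=F, y3=F: remaining (y2,y4,y5,y6) ∈ {(F,F,F,T); (T,T,F,F); (T,T,T,F)} — 3.
Total: 0 + 2 + 2 + 3 = 7.

7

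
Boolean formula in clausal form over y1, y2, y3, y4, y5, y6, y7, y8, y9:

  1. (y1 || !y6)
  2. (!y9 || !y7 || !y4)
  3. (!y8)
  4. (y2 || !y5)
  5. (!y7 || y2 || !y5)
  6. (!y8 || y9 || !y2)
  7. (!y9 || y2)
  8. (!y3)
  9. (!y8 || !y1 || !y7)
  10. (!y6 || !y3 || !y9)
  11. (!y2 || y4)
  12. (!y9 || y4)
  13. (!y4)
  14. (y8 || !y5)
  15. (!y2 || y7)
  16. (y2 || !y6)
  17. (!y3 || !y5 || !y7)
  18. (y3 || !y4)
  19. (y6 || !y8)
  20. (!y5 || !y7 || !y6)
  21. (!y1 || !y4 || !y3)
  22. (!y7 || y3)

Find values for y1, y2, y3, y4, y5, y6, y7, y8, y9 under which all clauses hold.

y1=T  y2=F  y3=F  y4=F  y5=F  y6=F  y7=F  y8=F  y9=F

Check each clause:
  1. (y1 || !y6) — y1 is true.
  2. (!y9 || !y4 || !y7) — !y7 is true.
  3. (!y8) — !y8 is true.
  4. (y2 || !y5) — !y5 is true.
  5. (!y7 || y2 || !y5) — !y7 is true.
  6. (y9 || !y8 || !y2) — !y8 is true.
  7. (y2 || !y9) — !y9 is true.
  8. (!y3) — !y3 is true.
  9. (!y1 || !y8 || !y7) — !y8 is true.
  10. (!y3 || !y6 || !y9) — !y6 is true.
  11. (!y2 || y4) — !y2 is true.
  12. (y4 || !y9) — !y9 is true.
  13. (!y4) — !y4 is true.
  14. (y8 || !y5) — !y5 is true.
  15. (!y2 || y7) — !y2 is true.
  16. (y2 || !y6) — !y6 is true.
  17. (!y7 || !y5 || !y3) — !y7 is true.
  18. (y3 || !y4) — !y4 is true.
  19. (y6 || !y8) — !y8 is true.
  20. (!y7 || !y5 || !y6) — !y7 is true.
  21. (!y3 || !y4 || !y1) — !y4 is true.
  22. (y3 || !y7) — !y7 is true.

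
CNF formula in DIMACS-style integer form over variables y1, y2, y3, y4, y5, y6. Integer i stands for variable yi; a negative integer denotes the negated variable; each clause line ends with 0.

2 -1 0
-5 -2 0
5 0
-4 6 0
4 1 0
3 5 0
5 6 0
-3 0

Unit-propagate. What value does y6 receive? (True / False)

Unit clause (y5) sets y5 = True.
In (~y2 \/ ~y5), ~y5 is now false; ~y2 must hold, so y2 = False.
In (y2 \/ ~y1), y2 is now false; ~y1 must hold, so y1 = False.
From (y1 \/ y4) and y1 = False: y4 = True.
From (y6 \/ ~y4) and y4 = True: y6 = True.

True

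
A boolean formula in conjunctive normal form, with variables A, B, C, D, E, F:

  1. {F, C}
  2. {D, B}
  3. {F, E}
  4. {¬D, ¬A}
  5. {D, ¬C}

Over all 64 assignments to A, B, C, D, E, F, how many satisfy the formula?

14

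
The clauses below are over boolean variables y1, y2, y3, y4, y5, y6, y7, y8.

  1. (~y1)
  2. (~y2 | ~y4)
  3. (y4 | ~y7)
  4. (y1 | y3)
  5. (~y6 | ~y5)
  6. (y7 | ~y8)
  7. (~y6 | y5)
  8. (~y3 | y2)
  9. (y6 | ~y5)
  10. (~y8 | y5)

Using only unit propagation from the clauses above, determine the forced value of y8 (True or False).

False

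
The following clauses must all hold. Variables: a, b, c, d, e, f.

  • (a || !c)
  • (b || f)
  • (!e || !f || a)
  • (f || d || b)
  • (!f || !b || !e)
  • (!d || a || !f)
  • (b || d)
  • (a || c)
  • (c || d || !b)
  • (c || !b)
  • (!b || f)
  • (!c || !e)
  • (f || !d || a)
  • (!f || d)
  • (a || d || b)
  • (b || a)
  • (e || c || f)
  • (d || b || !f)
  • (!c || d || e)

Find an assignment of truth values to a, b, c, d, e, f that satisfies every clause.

a=True, b=False, c=False, d=True, e=False, f=True

Check each clause:
  1. (a || !c) — a is true.
  2. (f || b) — f is true.
  3. (a || !e || !f) — a is true.
  4. (f || d || b) — d is true.
  5. (!f || !b || !e) — !e is true.
  6. (!f || !d || a) — a is true.
  7. (d || b) — d is true.
  8. (c || a) — a is true.
  9. (!b || d || c) — d is true.
  10. (c || !b) — !b is true.
  11. (!b || f) — f is true.
  12. (!c || !e) — !e is true.
  13. (f || a || !d) — a is true.
  14. (!f || d) — d is true.
  15. (b || d || a) — a is true.
  16. (b || a) — a is true.
  17. (f || e || c) — f is true.
  18. (b || !f || d) — d is true.
  19. (d || e || !c) — d is true.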